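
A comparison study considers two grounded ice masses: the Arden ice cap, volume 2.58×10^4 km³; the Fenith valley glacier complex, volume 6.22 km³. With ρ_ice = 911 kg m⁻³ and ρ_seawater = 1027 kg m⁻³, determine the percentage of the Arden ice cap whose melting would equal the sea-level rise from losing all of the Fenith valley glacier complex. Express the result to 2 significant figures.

Equal sea-level rise means equal mass of meltwater, i.e. equal mass of ice lost.
Ice mass of Fenith: 5.666×10^12 kg; ice mass of Arden: 2.350×10^16 kg.
Fraction required = 5.666×10^12 / 2.350×10^16 = 2.41×10^-4 → 0.024 %.

≈ 0.024 %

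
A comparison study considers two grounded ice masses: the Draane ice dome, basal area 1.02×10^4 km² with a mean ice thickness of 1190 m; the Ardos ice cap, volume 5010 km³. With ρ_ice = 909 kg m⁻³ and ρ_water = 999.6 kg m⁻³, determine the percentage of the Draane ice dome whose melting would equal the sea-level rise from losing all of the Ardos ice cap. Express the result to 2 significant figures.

Equal sea-level rise means equal mass of meltwater, i.e. equal mass of ice lost.
Ice mass of Ardos: 4.554×10^15 kg; ice mass of Draane: 1.103×10^16 kg.
Fraction required = 4.554×10^15 / 1.103×10^16 = 0.413 → 41 %.

≈ 41 %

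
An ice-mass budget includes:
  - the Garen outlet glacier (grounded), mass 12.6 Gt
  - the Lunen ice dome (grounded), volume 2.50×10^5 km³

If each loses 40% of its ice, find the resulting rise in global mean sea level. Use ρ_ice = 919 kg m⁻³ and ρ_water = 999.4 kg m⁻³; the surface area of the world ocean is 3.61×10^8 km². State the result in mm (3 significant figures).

Garen: 0.4 × 12.6 Gt = 5.040×10^12 kg; dividing by ρ_w = 999.4 kg m⁻³ gives 5.043×10^9 m³ of water.
Lunen: 0.4 × 2.50×10^5 km³ × (919/999.4) = 9.196×10^4 km³ of water.
Total added water ≈ 9.196×10^13 m³ over 3.61×10^14 m² → Δh = 0.255 m = 255 mm.

≈ 255 mm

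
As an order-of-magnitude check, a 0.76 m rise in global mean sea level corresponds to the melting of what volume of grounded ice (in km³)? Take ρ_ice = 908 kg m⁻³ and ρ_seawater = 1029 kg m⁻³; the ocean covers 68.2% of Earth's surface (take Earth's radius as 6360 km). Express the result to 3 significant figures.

≈ 2.99×10^5 km³

Required water volume = Δh × A = 0.76 m × 3.47×10^14 m² = 2.635×10^14 m³ = 2.635×10^5 km³.
Ice volume = water volume × ρ_w/ρ_ice = 2.635×10^5 × 1029/908 = 2.99×10^5 km³.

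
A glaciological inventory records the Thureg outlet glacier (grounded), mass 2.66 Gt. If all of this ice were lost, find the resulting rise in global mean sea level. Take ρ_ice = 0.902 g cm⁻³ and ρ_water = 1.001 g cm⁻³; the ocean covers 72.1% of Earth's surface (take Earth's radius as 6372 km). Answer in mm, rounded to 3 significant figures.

≈ 7.22×10^-3 mm

Thureg: 2.66 Gt = 2.660×10^12 kg; dividing by ρ_w = 1.001 g cm⁻³ = 1001 kg m⁻³ gives 2.657×10^9 m³ of water.
Spread over 3.68×10^14 m² of ocean, Δh = 2.657×10^9 / 3.68×10^14 = 7.22×10^-6 m = 7.22×10^-3 mm.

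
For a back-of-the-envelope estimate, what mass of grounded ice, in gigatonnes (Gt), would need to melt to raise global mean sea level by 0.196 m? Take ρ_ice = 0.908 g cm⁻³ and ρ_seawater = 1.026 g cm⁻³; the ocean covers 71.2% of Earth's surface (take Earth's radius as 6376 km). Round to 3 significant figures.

≈ 7.31×10^4 Gt

Required water volume = Δh × A = 0.196 m × 3.64×10^14 m² = 7.129×10^13 m³.
ρ_w = 1.026 g cm⁻³ = 1026 kg m⁻³, so the mass of water = 7.129×10^13 m³ × 1026 kg m⁻³ = 7.315×10^16 kg = 7.31×10^4 Gt (and the same mass of ice, by conservation).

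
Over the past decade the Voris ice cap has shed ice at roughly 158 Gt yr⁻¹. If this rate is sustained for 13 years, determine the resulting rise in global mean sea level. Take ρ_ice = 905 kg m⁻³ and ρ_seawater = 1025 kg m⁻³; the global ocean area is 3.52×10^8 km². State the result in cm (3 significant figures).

≈ 0.569 cm

Total mass lost = 158 Gt/yr × 13 yr = 2054 Gt = 2.054×10^15 kg.
ρ_w = 1025 kg m⁻³, so water volume = 2.054×10^15 / 1025 = 2.004×10^12 m³.
Δh = 2.004×10^12 / 3.52×10^14 = 5.69×10^-3 m = 0.569 cm.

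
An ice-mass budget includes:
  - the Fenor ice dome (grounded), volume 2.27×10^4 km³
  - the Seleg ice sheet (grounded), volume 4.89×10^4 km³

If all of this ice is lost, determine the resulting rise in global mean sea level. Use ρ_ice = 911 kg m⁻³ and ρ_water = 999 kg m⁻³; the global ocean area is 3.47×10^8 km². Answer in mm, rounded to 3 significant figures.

≈ 188 mm

Fenor: 2.27×10^4 km³ × (911/999) = 2.070×10^4 km³ of water.
Seleg: 4.89×10^4 km³ × (911/999) = 4.459×10^4 km³ of water.
Total added water ≈ 6.529×10^13 m³ over 3.47×10^14 m² → Δh = 0.188 m = 188 mm.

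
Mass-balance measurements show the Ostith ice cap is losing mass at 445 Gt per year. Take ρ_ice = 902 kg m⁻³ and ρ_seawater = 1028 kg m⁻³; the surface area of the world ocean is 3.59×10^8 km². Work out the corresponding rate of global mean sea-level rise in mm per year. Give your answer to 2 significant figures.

≈ 1.2 mm/yr

ρ_w = 1028 kg m⁻³. Annual water volume added = 445 Gt / ρ_w = 4.450×10^14 kg / 1028 kg m⁻³ = 4.329×10^11 m³.
Δh per year = 4.329×10^11 / 3.59×10^14 = 1.21×10^-3 m = 1.2 mm.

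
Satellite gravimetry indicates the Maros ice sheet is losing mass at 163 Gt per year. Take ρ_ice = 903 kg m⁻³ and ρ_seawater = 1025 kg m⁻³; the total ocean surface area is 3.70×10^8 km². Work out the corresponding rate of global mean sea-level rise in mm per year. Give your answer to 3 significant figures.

ρ_w = 1025 kg m⁻³. Annual water volume added = 163 Gt / ρ_w = 1.630×10^14 kg / 1025 kg m⁻³ = 1.590×10^11 m³.
Δh per year = 1.590×10^11 / 3.70×10^14 = 4.30×10^-4 m = 0.430 mm.

≈ 0.430 mm/yr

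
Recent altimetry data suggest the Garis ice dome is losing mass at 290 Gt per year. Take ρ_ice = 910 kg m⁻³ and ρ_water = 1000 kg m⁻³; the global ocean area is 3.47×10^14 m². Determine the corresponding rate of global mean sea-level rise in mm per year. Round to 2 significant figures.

≈ 0.84 mm/yr

ρ_w = 1000 kg m⁻³. Annual water volume added = 290 Gt / ρ_w = 2.900×10^14 kg / 1000 kg m⁻³ = 2.900×10^11 m³.
Δh per year = 2.900×10^11 / 3.47×10^14 = 8.36×10^-4 m = 0.84 mm.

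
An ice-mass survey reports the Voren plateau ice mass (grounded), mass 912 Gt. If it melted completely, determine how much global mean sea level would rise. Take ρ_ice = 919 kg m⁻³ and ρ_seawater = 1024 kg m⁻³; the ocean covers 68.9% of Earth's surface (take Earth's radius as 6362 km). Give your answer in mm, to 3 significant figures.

≈ 2.54 mm

Voren: 912 Gt = 9.120×10^14 kg; dividing by ρ_w = 1024 kg m⁻³ gives 8.906×10^11 m³ of water.
Spread over 3.50×10^14 m² of ocean, Δh = 8.906×10^11 / 3.50×10^14 = 2.54×10^-3 m = 2.54 mm.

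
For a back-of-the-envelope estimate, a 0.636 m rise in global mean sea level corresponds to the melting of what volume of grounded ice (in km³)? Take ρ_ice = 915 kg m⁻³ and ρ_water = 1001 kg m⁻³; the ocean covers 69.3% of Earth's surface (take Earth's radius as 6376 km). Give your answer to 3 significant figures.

≈ 2.46×10^5 km³

Required water volume = Δh × A = 0.636 m × 3.54×10^14 m² = 2.252×10^14 m³ = 2.252×10^5 km³.
Ice volume = water volume × ρ_w/ρ_ice = 2.252×10^5 × 1001/915 = 2.46×10^5 km³.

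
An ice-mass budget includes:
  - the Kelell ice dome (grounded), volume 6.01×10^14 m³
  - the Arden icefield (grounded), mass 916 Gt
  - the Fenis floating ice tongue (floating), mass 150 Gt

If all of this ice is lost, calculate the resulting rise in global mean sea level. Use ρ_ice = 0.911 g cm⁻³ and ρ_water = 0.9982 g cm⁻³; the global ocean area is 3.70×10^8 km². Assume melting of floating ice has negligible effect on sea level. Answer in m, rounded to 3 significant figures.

≈ 1.48 m

Kelell: 6.01×10^14 m³ × (911/998.2) = 5.485×10^14 m³ of water.
Arden: 916 Gt = 9.160×10^14 kg; dividing by ρ_w = 0.9982 g cm⁻³ = 998.2 kg m⁻³ gives 9.177×10^11 m³ of water.
The Fenis floating ice tongue is floating and already displaces its own weight of water, so its melt adds essentially nothing to sea level.
Total added water ≈ 5.494×10^14 m³ over 3.70×10^14 m² → Δh = 1.48 m.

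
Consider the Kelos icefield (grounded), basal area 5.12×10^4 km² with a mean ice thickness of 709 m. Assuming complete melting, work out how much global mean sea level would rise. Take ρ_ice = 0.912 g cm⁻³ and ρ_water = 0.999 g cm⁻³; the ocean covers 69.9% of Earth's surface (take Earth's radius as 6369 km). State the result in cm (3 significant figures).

≈ 9.30 cm

Kelos: ice volume = 5.12×10^4 km² × 709 m = 3.630×10^4 km³; 3.630×10^4 × (912/999) = 3.314×10^4 km³ of water.
Spread over 3.56×10^14 m² of ocean, Δh = 3.314×10^13 / 3.56×10^14 = 0.0930 m = 9.30 cm.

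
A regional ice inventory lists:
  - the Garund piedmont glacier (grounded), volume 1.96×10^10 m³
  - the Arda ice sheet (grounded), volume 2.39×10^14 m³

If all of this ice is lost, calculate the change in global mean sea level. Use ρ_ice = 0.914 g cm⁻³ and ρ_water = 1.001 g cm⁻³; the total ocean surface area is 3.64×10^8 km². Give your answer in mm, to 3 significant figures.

Garund: 1.96×10^10 m³ × (914/1001) = 1.790×10^10 m³ of water.
Arda: 2.39×10^14 m³ × (914/1001) = 2.182×10^14 m³ of water.
Total added water ≈ 2.182×10^14 m³ over 3.64×10^14 m² → Δh = 0.600 m = 600 mm.

≈ 600 mm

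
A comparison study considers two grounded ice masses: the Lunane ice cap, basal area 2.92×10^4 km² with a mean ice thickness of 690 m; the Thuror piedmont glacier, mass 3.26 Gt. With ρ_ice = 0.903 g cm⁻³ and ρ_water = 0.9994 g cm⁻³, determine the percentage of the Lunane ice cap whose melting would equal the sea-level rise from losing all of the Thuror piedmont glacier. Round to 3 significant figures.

Equal sea-level rise means equal mass of meltwater, i.e. equal mass of ice lost.
Ice mass of Thuror: 3.260×10^12 kg; ice mass of Lunane: 1.819×10^16 kg.
Fraction required = 3.260×10^12 / 1.819×10^16 = 1.79×10^-4 → 0.0179 %.

≈ 0.0179 %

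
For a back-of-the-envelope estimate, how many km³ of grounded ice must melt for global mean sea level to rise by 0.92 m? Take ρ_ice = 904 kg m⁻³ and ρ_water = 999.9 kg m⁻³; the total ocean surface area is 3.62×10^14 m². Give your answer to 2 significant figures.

Required water volume = Δh × A = 0.92 m × 3.62×10^14 m² = 3.330×10^14 m³ = 3.330×10^5 km³.
Ice volume = water volume × ρ_w/ρ_ice = 3.330×10^5 × 999.9/904 = 3.7×10^5 km³.

≈ 3.7×10^5 km³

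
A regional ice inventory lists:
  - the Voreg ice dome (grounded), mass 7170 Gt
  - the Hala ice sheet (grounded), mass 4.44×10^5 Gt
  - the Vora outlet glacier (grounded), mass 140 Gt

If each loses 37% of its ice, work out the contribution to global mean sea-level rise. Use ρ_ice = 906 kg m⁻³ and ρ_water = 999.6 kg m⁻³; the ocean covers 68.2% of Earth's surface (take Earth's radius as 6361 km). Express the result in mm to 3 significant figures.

Voreg: 0.37 × 7170 Gt = 2.653×10^15 kg; dividing by ρ_w = 999.6 kg m⁻³ gives 2.654×10^12 m³ of water.
Hala: 0.37 × 4.44×10^5 Gt = 1.643×10^17 kg; dividing by ρ_w = 999.6 kg m⁻³ gives 1.643×10^14 m³ of water.
Vora: 0.37 × 140 Gt = 5.180×10^13 kg; dividing by ρ_w = 999.6 kg m⁻³ gives 5.182×10^10 m³ of water.
Total added water ≈ 1.671×10^14 m³ over 3.47×10^14 m² → Δh = 0.482 m = 482 mm.

≈ 482 mm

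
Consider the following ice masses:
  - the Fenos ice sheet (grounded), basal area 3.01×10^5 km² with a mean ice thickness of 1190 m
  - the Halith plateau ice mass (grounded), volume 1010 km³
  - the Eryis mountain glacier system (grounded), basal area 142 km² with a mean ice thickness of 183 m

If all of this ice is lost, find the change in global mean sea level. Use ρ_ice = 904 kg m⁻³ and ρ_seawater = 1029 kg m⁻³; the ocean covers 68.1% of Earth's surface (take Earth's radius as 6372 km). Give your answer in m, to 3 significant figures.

≈ 0.908 m

Fenos: ice volume = 3.01×10^5 km² × 1190 m = 3.582×10^5 km³; 3.582×10^5 × (904/1029) = 3.147×10^5 km³ of water.
Halith: 1010 km³ × (904/1029) = 887.3 km³ of water.
Eryis: ice volume = 142 km² × 183 m = 25.99 km³; 25.99 × (904/1029) = 22.83 km³ of water.
Total added water ≈ 3.156×10^14 m³ over 3.47×10^14 m² → Δh = 0.908 m.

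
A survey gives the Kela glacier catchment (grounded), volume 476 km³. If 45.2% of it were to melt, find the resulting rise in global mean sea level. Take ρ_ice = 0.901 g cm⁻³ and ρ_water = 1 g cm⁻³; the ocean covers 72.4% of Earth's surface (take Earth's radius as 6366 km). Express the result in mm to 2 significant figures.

≈ 0.53 mm

Kela: 0.452 × 476 km³ × (901/1000) = 193.9 km³ of water.
Spread over 3.69×10^14 m² of ocean, Δh = 1.939×10^11 / 3.69×10^14 = 5.26×10^-4 m = 0.53 mm.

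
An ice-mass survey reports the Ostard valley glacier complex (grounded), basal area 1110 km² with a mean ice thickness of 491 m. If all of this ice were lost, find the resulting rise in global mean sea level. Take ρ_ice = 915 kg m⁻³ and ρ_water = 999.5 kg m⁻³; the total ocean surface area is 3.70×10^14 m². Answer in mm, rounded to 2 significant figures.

Ostard: ice volume = 1110 km² × 491 m = 545.0 km³; 545.0 × (915/999.5) = 498.9 km³ of water.
Spread over 3.70×10^14 m² of ocean, Δh = 4.989×10^11 / 3.70×10^14 = 1.35×10^-3 m = 1.3 mm.

≈ 1.3 mm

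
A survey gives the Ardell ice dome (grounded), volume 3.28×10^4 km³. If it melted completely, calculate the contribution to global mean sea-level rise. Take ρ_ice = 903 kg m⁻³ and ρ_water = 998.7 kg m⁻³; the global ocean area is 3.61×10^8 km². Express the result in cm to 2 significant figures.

Ardell: 3.28×10^4 km³ × (903/998.7) = 2.966×10^4 km³ of water.
Spread over 3.61×10^14 m² of ocean, Δh = 2.966×10^13 / 3.61×10^14 = 0.0822 m = 8.2 cm.

≈ 8.2 cm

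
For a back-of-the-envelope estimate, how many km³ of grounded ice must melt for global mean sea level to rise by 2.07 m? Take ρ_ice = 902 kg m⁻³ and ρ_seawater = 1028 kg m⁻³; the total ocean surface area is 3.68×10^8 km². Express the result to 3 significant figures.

Required water volume = Δh × A = 2.07 m × 3.68×10^14 m² = 7.618×10^14 m³ = 7.618×10^5 km³.
Ice volume = water volume × ρ_w/ρ_ice = 7.618×10^5 × 1028/902 = 8.68×10^5 km³.

≈ 8.68×10^5 km³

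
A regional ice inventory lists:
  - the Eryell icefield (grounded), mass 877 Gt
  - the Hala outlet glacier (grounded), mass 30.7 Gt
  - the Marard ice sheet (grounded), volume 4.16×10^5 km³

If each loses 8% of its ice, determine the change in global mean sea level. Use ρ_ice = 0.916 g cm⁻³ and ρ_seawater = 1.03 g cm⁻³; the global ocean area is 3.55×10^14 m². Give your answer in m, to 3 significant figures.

≈ 0.0836 m

Eryell: 0.08 × 877 Gt = 7.016×10^13 kg; dividing by ρ_w = 1.03 g cm⁻³ = 1030 kg m⁻³ gives 6.812×10^10 m³ of water.
Hala: 0.08 × 30.7 Gt = 2.456×10^12 kg; dividing by ρ_w = 1030 kg m⁻³ gives 2.384×10^9 m³ of water.
Marard: 0.08 × 4.16×10^5 km³ × (916/1030) = 2.960×10^4 km³ of water.
Total added water ≈ 2.967×10^13 m³ over 3.55×10^14 m² → Δh = 0.0836 m.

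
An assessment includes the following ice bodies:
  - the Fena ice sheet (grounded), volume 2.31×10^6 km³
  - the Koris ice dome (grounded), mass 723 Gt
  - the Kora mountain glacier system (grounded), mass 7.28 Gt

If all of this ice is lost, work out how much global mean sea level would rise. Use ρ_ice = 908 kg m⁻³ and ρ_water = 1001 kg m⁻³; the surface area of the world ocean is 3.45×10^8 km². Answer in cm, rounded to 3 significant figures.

≈ 608 cm

Fena: 2.31×10^6 km³ × (908/1001) = 2.095×10^6 km³ of water.
Koris: 723 Gt = 7.230×10^14 kg; dividing by ρ_w = 1001 kg m⁻³ gives 7.223×10^11 m³ of water.
Kora: 7.28 Gt = 7.280×10^12 kg; dividing by ρ_w = 1001 kg m⁻³ gives 7.273×10^9 m³ of water.
Total added water ≈ 2.096×10^15 m³ over 3.45×10^14 m² → Δh = 6.08 m = 608 cm.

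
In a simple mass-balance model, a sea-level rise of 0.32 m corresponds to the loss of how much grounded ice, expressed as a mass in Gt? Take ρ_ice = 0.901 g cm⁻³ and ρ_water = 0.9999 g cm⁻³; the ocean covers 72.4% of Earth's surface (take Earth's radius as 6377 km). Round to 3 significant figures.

≈ 1.18×10^5 Gt

Required water volume = Δh × A = 0.32 m × 3.70×10^14 m² = 1.184×10^14 m³.
ρ_w = 0.9999 g cm⁻³ = 999.9 kg m⁻³, so the mass of water = 1.184×10^14 m³ × 999.9 kg m⁻³ = 1.184×10^17 kg = 1.18×10^5 Gt (and the same mass of ice, by conservation).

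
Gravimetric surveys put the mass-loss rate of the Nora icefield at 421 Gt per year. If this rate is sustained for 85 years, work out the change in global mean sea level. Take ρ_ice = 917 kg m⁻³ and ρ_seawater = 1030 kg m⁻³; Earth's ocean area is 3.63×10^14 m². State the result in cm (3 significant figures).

Total mass lost = 421 Gt/yr × 85 yr = 3.578×10^4 Gt = 3.578×10^16 kg.
ρ_w = 1030 kg m⁻³, so water volume = 3.578×10^16 / 1030 = 3.474×10^13 m³.
Δh = 3.474×10^13 / 3.63×10^14 = 0.0957 m = 9.57 cm.

≈ 9.57 cm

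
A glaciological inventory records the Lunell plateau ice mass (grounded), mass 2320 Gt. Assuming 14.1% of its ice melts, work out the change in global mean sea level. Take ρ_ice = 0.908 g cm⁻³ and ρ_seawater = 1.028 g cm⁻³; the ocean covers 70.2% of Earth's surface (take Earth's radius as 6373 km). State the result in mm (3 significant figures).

≈ 0.888 mm

Lunell: 0.141 × 2320 Gt = 3.271×10^14 kg; dividing by ρ_w = 1.028 g cm⁻³ = 1028 kg m⁻³ gives 3.182×10^11 m³ of water.
Spread over 3.58×10^14 m² of ocean, Δh = 3.182×10^11 / 3.58×10^14 = 8.88×10^-4 m = 0.888 mm.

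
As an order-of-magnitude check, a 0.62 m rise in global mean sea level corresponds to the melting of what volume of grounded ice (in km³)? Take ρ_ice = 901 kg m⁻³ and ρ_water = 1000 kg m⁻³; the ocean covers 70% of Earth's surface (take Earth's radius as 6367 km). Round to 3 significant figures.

Required water volume = Δh × A = 0.62 m × 3.57×10^14 m² = 2.211×10^14 m³ = 2.211×10^5 km³.
Ice volume = water volume × ρ_w/ρ_ice = 2.211×10^5 × 1000/901 = 2.45×10^5 km³.

≈ 2.45×10^5 km³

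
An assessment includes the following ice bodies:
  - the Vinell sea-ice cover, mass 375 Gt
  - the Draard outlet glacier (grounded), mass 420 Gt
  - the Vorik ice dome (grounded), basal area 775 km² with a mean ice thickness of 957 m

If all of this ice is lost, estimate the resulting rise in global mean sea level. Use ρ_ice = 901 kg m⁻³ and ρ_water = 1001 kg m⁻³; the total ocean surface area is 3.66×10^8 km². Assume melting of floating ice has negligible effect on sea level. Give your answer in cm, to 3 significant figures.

≈ 0.297 cm

The Vinell sea-ice cover is floating and already displaces its own weight of water, so its melt adds essentially nothing to sea level.
Draard: 420 Gt = 4.200×10^14 kg; dividing by ρ_w = 1001 kg m⁻³ gives 4.196×10^11 m³ of water.
Vorik: ice volume = 775 km² × 957 m = 741.7 km³; 741.7 × (901/1001) = 667.6 km³ of water.
Total added water ≈ 1.087×10^12 m³ over 3.66×10^14 m² → Δh = 2.97×10^-3 m = 0.297 cm.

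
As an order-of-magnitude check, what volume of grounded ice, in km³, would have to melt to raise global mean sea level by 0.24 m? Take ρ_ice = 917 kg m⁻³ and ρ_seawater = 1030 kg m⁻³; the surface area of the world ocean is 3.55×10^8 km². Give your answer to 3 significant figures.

≈ 9.57×10^4 km³

Required water volume = Δh × A = 0.24 m × 3.55×10^14 m² = 8.520×10^13 m³ = 8.520×10^4 km³.
Ice volume = water volume × ρ_w/ρ_ice = 8.520×10^4 × 1030/917 = 9.57×10^4 km³.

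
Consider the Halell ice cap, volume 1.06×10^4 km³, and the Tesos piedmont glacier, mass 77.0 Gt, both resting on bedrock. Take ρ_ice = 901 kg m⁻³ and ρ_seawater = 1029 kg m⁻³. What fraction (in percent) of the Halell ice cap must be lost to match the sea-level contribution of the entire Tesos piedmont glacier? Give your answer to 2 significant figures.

Equal sea-level rise means equal mass of meltwater, i.e. equal mass of ice lost.
Ice mass of Tesos: 7.700×10^13 kg; ice mass of Halell: 9.551×10^15 kg.
Fraction required = 7.700×10^13 / 9.551×10^15 = 8.06×10^-3 → 0.81 %.

≈ 0.81 %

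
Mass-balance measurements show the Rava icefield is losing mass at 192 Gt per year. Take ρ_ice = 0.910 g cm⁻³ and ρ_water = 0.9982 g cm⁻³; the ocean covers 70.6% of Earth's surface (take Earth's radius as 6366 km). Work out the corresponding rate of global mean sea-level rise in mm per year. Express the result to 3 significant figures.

≈ 0.535 mm/yr

ρ_w = 0.9982 g cm⁻³ = 998.2 kg m⁻³. Annual water volume added = 192 Gt / ρ_w = 1.920×10^14 kg / 998.2 kg m⁻³ = 1.923×10^11 m³.
Δh per year = 1.923×10^11 / 3.60×10^14 = 5.35×10^-4 m = 0.535 mm.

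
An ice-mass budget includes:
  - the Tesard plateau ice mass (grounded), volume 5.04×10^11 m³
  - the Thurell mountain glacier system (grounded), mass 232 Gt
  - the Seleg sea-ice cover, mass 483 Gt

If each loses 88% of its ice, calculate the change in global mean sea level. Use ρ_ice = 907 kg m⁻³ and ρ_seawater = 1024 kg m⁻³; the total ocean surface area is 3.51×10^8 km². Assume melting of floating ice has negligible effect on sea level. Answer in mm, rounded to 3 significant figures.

Tesard: 0.88 × 5.04×10^11 m³ × (907/1024) = 3.928×10^11 m³ of water.
Thurell: 0.88 × 232 Gt = 2.042×10^14 kg; dividing by ρ_w = 1024 kg m⁻³ gives 1.994×10^11 m³ of water.
The Seleg sea-ice cover is floating and already displaces its own weight of water, so its melt adds essentially nothing to sea level.
Total added water ≈ 5.922×10^11 m³ over 3.51×10^14 m² → Δh = 1.69×10^-3 m = 1.69 mm.

≈ 1.69 mm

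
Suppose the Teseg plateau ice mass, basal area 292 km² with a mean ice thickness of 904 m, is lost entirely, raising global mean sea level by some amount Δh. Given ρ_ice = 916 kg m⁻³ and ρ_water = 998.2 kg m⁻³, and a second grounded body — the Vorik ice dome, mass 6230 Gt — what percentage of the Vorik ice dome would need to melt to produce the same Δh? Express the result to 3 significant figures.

≈ 3.88 %

Equal sea-level rise means equal mass of meltwater, i.e. equal mass of ice lost.
Ice mass of Teseg: 2.418×10^14 kg; ice mass of Vorik: 6.230×10^15 kg.
Fraction required = 2.418×10^14 / 6.230×10^15 = 0.0388 → 3.88 %.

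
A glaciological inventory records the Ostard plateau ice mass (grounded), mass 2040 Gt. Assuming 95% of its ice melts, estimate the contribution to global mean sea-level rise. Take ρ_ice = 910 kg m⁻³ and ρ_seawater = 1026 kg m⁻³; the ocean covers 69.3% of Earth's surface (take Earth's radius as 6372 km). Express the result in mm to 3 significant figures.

≈ 5.34 mm

Ostard: 0.95 × 2040 Gt = 1.938×10^15 kg; dividing by ρ_w = 1026 kg m⁻³ gives 1.889×10^12 m³ of water.
Spread over 3.54×10^14 m² of ocean, Δh = 1.889×10^12 / 3.54×10^14 = 5.34×10^-3 m = 5.34 mm.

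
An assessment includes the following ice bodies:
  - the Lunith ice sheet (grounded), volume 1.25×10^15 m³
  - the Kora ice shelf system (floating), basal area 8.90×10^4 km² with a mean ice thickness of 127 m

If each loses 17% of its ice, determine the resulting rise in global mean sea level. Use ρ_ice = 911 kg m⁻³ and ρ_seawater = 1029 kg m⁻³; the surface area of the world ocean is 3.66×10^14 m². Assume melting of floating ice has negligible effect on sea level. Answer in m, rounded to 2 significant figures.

≈ 0.51 m

Lunith: 0.17 × 1.25×10^15 m³ × (911/1029) = 1.881×10^14 m³ of water.
The Kora ice shelf system is floating and already displaces its own weight of water, so its melt adds essentially nothing to sea level.
Total added water ≈ 1.881×10^14 m³ over 3.66×10^14 m² → Δh = 0.514 m.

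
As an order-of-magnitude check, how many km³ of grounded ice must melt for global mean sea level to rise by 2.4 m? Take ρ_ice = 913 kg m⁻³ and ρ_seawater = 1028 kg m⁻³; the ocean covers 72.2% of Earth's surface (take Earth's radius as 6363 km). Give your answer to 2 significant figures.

Required water volume = Δh × A = 2.4 m × 3.67×10^14 m² = 8.816×10^14 m³ = 8.816×10^5 km³.
Ice volume = water volume × ρ_w/ρ_ice = 8.816×10^5 × 1028/913 = 9.9×10^5 km³.

≈ 9.9×10^5 km³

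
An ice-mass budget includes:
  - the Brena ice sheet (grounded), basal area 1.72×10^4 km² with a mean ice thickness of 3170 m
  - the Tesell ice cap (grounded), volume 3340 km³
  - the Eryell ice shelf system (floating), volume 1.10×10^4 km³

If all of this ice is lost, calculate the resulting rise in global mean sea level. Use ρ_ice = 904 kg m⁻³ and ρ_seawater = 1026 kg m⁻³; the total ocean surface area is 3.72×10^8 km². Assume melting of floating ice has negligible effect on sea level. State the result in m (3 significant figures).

≈ 0.137 m

Brena: ice volume = 1.72×10^4 km² × 3170 m = 5.452×10^4 km³; 5.452×10^4 × (904/1026) = 4.804×10^4 km³ of water.
Tesell: 3340 km³ × (904/1026) = 2943 km³ of water.
The Eryell ice shelf system is floating and already displaces its own weight of water, so its melt adds essentially nothing to sea level.
Total added water ≈ 5.098×10^13 m³ over 3.72×10^14 m² → Δh = 0.137 m.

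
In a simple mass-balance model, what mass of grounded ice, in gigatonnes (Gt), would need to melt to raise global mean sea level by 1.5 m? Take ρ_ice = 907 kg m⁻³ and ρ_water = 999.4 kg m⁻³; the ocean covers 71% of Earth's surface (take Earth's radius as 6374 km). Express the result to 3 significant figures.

Required water volume = Δh × A = 1.5 m × 3.62×10^14 m² = 5.437×10^14 m³.
ρ_w = 999.4 kg m⁻³, so the mass of water = 5.437×10^14 m³ × 999.4 kg m⁻³ = 5.434×10^17 kg = 5.43×10^5 Gt (and the same mass of ice, by conservation).

≈ 5.43×10^5 Gt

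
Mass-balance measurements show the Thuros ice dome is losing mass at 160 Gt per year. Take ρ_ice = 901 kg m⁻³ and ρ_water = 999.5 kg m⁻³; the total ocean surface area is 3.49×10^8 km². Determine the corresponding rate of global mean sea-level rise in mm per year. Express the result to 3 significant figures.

ρ_w = 999.5 kg m⁻³. Annual water volume added = 160 Gt / ρ_w = 1.600×10^14 kg / 999.5 kg m⁻³ = 1.601×10^11 m³.
Δh per year = 1.601×10^11 / 3.49×10^14 = 4.59×10^-4 m = 0.459 mm.

≈ 0.459 mm/yr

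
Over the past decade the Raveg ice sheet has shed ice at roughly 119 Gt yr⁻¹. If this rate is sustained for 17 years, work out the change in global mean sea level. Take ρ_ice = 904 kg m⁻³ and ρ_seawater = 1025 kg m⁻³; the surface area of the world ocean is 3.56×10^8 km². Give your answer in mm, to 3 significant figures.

≈ 5.54 mm

Total mass lost = 119 Gt/yr × 17 yr = 2023 Gt = 2.023×10^15 kg.
ρ_w = 1025 kg m⁻³, so water volume = 2.023×10^15 / 1025 = 1.974×10^12 m³.
Δh = 1.974×10^12 / 3.56×10^14 = 5.54×10^-3 m = 5.54 mm.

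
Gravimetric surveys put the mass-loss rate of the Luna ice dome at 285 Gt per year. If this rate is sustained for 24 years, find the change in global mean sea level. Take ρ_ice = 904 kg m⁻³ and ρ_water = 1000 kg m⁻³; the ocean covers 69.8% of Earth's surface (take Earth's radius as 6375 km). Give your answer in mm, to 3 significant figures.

≈ 19.2 mm

Total mass lost = 285 Gt/yr × 24 yr = 6840 Gt = 6.840×10^15 kg.
ρ_w = 1000 kg m⁻³, so water volume = 6.840×10^15 / 1000 = 6.840×10^12 m³.
Δh = 6.840×10^12 / 3.56×10^14 = 0.0192 m = 19.2 mm.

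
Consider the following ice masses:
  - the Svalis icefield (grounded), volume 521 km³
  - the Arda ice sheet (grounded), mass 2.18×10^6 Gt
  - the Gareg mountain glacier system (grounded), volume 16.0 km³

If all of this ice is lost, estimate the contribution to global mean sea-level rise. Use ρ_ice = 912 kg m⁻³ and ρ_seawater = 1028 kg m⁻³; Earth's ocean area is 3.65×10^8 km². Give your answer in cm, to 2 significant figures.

Svalis: 521 km³ × (912/1028) = 462.2 km³ of water.
Arda: 2.18×10^6 Gt = 2.180×10^18 kg; dividing by ρ_w = 1028 kg m⁻³ gives 2.121×10^15 m³ of water.
Gareg: 16.0 km³ × (912/1028) = 14.19 km³ of water.
Total added water ≈ 2.121×10^15 m³ over 3.65×10^14 m² → Δh = 5.81 m = 580 cm.

≈ 580 cm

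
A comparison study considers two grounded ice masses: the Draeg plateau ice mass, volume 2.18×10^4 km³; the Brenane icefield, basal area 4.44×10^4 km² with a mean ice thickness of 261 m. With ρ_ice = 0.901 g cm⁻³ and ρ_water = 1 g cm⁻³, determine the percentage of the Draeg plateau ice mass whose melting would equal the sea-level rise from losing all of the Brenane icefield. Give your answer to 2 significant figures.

Equal sea-level rise means equal mass of meltwater, i.e. equal mass of ice lost.
Ice mass of Brenane: 1.044×10^16 kg; ice mass of Draeg: 1.964×10^16 kg.
Fraction required = 1.044×10^16 / 1.964×10^16 = 0.532 → 53 %.

≈ 53 %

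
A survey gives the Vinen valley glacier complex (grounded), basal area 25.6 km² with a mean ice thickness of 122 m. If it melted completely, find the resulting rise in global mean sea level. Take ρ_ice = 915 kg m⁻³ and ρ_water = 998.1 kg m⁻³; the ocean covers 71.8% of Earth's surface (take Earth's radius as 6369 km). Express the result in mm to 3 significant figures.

Vinen: ice volume = 25.6 km² × 122 m = 3.123 km³; 3.123 × (915/998.1) = 2.863 km³ of water.
Spread over 3.66×10^14 m² of ocean, Δh = 2.863×10^9 / 3.66×10^14 = 7.82×10^-6 m = 7.82×10^-3 mm.

≈ 7.82×10^-3 mm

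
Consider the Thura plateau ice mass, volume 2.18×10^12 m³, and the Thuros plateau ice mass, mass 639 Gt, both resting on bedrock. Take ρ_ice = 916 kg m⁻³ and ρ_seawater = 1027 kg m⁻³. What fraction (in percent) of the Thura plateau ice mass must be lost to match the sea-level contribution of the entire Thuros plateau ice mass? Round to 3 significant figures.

Equal sea-level rise means equal mass of meltwater, i.e. equal mass of ice lost.
Ice mass of Thuros: 6.390×10^14 kg; ice mass of Thura: 1.997×10^15 kg.
Fraction required = 6.390×10^14 / 1.997×10^15 = 0.320 → 32.0 %.

≈ 32.0 %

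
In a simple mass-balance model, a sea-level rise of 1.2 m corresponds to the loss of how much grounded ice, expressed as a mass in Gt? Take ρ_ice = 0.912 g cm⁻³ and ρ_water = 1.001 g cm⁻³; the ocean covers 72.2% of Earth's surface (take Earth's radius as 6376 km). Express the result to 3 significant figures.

Required water volume = Δh × A = 1.2 m × 3.69×10^14 m² = 4.426×10^14 m³.
ρ_w = 1.001 g cm⁻³ = 1001 kg m⁻³, so the mass of water = 4.426×10^14 m³ × 1001 kg m⁻³ = 4.431×10^17 kg = 4.43×10^5 Gt (and the same mass of ice, by conservation).

≈ 4.43×10^5 Gt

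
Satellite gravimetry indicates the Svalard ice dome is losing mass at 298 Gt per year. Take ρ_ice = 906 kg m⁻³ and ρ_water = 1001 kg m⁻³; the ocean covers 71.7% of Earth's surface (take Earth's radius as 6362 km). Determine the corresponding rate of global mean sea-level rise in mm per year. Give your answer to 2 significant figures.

ρ_w = 1001 kg m⁻³. Annual water volume added = 298 Gt / ρ_w = 2.980×10^14 kg / 1001 kg m⁻³ = 2.977×10^11 m³.
Δh per year = 2.977×10^11 / 3.65×10^14 = 8.16×10^-4 m = 0.82 mm.

≈ 0.82 mm/yr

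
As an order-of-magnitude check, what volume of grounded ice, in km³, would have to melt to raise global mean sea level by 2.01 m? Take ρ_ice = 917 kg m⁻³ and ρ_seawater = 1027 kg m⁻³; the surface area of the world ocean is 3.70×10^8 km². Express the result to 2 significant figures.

Required water volume = Δh × A = 2.01 m × 3.70×10^14 m² = 7.437×10^14 m³ = 7.437×10^5 km³.
Ice volume = water volume × ρ_w/ρ_ice = 7.437×10^5 × 1027/917 = 8.3×10^5 km³.

≈ 8.3×10^5 km³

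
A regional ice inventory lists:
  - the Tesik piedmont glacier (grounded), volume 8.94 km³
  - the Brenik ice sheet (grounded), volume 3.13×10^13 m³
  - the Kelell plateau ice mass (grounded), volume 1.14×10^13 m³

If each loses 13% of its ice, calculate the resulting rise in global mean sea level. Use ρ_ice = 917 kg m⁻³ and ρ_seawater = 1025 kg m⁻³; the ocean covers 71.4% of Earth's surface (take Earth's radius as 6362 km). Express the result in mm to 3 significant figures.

Tesik: 0.13 × 8.94 km³ × (917/1025) = 1.040 km³ of water.
Brenik: 0.13 × 3.13×10^13 m³ × (917/1025) = 3.640×10^12 m³ of water.
Kelell: 0.13 × 1.14×10^13 m³ × (917/1025) = 1.326×10^12 m³ of water.
Total added water ≈ 4.967×10^12 m³ over 3.63×10^14 m² → Δh = 0.0137 m = 13.7 mm.

≈ 13.7 mm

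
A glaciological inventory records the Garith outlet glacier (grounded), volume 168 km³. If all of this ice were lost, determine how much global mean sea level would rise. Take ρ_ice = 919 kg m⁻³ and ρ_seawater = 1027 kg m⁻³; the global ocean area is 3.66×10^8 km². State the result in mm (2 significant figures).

≈ 0.41 mm

Garith: 168 km³ × (919/1027) = 150.3 km³ of water.
Spread over 3.66×10^14 m² of ocean, Δh = 1.503×10^11 / 3.66×10^14 = 4.11×10^-4 m = 0.41 mm.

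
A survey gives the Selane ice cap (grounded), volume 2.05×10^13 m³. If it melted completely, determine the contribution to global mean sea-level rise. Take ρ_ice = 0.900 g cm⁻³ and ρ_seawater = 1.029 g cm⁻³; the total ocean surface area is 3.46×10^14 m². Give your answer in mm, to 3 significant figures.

Selane: 2.05×10^13 m³ × (900/1029) = 1.793×10^13 m³ of water.
Spread over 3.46×10^14 m² of ocean, Δh = 1.793×10^13 / 3.46×10^14 = 0.0518 m = 51.8 mm.

≈ 51.8 mm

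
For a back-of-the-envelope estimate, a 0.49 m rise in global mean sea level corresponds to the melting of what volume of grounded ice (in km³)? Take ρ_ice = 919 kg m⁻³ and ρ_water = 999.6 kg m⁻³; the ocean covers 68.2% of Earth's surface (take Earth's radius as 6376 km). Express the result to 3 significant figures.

≈ 1.86×10^5 km³

Required water volume = Δh × A = 0.49 m × 3.48×10^14 m² = 1.707×10^14 m³ = 1.707×10^5 km³.
Ice volume = water volume × ρ_w/ρ_ice = 1.707×10^5 × 999.6/919 = 1.86×10^5 km³.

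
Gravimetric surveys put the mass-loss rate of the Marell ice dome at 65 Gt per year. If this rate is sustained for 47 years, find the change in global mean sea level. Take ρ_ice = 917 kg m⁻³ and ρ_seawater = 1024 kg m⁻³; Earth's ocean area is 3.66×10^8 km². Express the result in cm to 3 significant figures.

≈ 0.815 cm

Total mass lost = 65 Gt/yr × 47 yr = 3055 Gt = 3.055×10^15 kg.
ρ_w = 1024 kg m⁻³, so water volume = 3.055×10^15 / 1024 = 2.983×10^12 m³.
Δh = 2.983×10^12 / 3.66×10^14 = 8.15×10^-3 m = 0.815 cm.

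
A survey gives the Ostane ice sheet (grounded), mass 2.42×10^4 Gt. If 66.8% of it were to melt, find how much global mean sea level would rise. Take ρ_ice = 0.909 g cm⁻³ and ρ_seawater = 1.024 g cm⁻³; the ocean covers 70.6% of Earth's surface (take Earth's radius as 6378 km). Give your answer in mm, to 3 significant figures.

≈ 43.7 mm

Ostane: 0.668 × 2.42×10^4 Gt = 1.617×10^16 kg; dividing by ρ_w = 1.024 g cm⁻³ = 1024 kg m⁻³ gives 1.579×10^13 m³ of water.
Spread over 3.61×10^14 m² of ocean, Δh = 1.579×10^13 / 3.61×10^14 = 0.0437 m = 43.7 mm.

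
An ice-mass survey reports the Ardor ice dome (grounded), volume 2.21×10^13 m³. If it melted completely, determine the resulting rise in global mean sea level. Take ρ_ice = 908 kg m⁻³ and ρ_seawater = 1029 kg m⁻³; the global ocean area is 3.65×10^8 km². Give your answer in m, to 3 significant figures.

≈ 0.0534 m

Ardor: 2.21×10^13 m³ × (908/1029) = 1.950×10^13 m³ of water.
Spread over 3.65×10^14 m² of ocean, Δh = 1.950×10^13 / 3.65×10^14 = 0.0534 m.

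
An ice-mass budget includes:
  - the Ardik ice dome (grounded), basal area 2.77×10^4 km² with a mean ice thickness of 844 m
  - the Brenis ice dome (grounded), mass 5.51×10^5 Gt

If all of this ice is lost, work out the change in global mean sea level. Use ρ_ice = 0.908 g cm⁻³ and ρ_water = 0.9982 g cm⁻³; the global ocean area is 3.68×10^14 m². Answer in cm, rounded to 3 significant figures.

Ardik: ice volume = 2.77×10^4 km² × 844 m = 2.338×10^4 km³; 2.338×10^4 × (908/998.2) = 2.127×10^4 km³ of water.
Brenis: 5.51×10^5 Gt = 5.510×10^17 kg; dividing by ρ_w = 0.9982 g cm⁻³ = 998.2 kg m⁻³ gives 5.520×10^14 m³ of water.
Total added water ≈ 5.733×10^14 m³ over 3.68×10^14 m² → Δh = 1.56 m = 156 cm.

≈ 156 cm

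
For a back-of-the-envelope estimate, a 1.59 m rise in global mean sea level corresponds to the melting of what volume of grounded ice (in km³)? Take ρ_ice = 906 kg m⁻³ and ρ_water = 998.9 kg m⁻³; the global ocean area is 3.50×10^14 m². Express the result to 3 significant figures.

≈ 6.14×10^5 km³

Required water volume = Δh × A = 1.59 m × 3.50×10^14 m² = 5.565×10^14 m³ = 5.565×10^5 km³.
Ice volume = water volume × ρ_w/ρ_ice = 5.565×10^5 × 998.9/906 = 6.14×10^5 km³.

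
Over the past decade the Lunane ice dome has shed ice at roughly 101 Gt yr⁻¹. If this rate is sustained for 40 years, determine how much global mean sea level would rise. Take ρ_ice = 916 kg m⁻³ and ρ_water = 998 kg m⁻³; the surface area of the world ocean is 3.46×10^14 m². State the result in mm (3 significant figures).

Total mass lost = 101 Gt/yr × 40 yr = 4040 Gt = 4.040×10^15 kg.
ρ_w = 998 kg m⁻³, so water volume = 4.040×10^15 / 998 = 4.048×10^12 m³.
Δh = 4.048×10^12 / 3.46×10^14 = 0.0117 m = 11.7 mm.

≈ 11.7 mm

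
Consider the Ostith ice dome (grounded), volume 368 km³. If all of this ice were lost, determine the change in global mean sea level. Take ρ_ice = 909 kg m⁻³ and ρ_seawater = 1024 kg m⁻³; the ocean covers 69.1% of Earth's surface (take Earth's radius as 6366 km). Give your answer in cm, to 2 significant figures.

Ostith: 368 km³ × (909/1024) = 326.7 km³ of water.
Spread over 3.52×10^14 m² of ocean, Δh = 3.267×10^11 / 3.52×10^14 = 9.28×10^-4 m = 0.093 cm.

≈ 0.093 cm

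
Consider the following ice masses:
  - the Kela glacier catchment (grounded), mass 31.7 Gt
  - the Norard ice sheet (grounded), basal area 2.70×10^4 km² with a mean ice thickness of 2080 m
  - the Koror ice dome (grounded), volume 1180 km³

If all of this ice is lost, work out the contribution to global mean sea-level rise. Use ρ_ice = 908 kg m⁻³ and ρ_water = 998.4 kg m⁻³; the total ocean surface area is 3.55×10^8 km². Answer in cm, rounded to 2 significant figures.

≈ 15 cm

Kela: 31.7 Gt = 3.170×10^13 kg; dividing by ρ_w = 998.4 kg m⁻³ gives 3.175×10^10 m³ of water.
Norard: ice volume = 2.70×10^4 km² × 2080 m = 5.616×10^4 km³; 5.616×10^4 × (908/998.4) = 5.108×10^4 km³ of water.
Koror: 1180 km³ × (908/998.4) = 1073 km³ of water.
Total added water ≈ 5.218×10^13 m³ over 3.55×10^14 m² → Δh = 0.147 m = 15 cm.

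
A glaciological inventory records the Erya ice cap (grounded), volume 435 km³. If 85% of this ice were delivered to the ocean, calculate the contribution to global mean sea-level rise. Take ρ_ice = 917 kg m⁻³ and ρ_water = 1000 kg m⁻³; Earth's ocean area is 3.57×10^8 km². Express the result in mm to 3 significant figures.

≈ 0.950 mm

Erya: 0.85 × 435 km³ × (917/1000) = 339.1 km³ of water.
Spread over 3.57×10^14 m² of ocean, Δh = 3.391×10^11 / 3.57×10^14 = 9.50×10^-4 m = 0.950 mm.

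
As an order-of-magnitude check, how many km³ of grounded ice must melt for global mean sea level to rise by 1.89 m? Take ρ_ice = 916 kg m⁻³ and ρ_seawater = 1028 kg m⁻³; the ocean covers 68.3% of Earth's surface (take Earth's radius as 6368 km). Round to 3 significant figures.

Required water volume = Δh × A = 1.89 m × 3.48×10^14 m² = 6.578×10^14 m³ = 6.578×10^5 km³.
Ice volume = water volume × ρ_w/ρ_ice = 6.578×10^5 × 1028/916 = 7.38×10^5 km³.

≈ 7.38×10^5 km³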